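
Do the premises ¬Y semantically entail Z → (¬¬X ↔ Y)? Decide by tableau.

No

Initial set: {¬Y; ¬(Z → (¬¬X ↔ Y))}.
¬(Z → (¬¬X ↔ Y)): α-rule — add Z, ¬(¬¬X ↔ Y).
¬(¬¬X ↔ Y): β-rule — branch into ¬¬X, ¬Y  //  ¬¬¬X, Y.
  branch 1 (add ¬¬X, ¬Y):
    ¬¬X: drop double negation, giving X.
    ○ open, literals {X=1, Y=0, Z=1}.
  branch 2 (add ¬¬¬X, Y):
    × closes — contains both Y and ¬Y.
1 branch closed, 1 open.
An open branch gives a countermodel: X=1, Y=0, Z=1 (unmentioned atoms arbitrary); the premises hold there but the conclusion fails.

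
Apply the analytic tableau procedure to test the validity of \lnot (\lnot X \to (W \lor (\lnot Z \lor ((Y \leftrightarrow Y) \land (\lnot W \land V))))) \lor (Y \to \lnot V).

Assume the negation and expand:
Initial set: {F (\lnot (\lnot X \to (W \lor (\lnot Z \lor ((Y \leftrightarrow Y) \land (\lnot W \land V))))) \lor (Y \to \lnot V))}.
F (\lnot (\lnot X \to (W \lor (\lnot Z \lor ((Y \leftrightarrow Y) \land (\lnot W \land V))))) \lor (Y \to \lnot V)): α-rule — add F \lnot (\lnot X \to (W \lor (\lnot Z \lor ((Y \leftrightarrow Y) \land (\lnot W \land V))))), F (Y \to \lnot V).
F (Y \to \lnot V): α-rule — add T Y, F \lnot V.
F \lnot (\lnot X \to (W \lor (\lnot Z \lor ((Y \leftrightarrow Y) \land (\lnot W \land V))))): β-rule — branch into F \lnot X  //  T (W \lor (\lnot Z \lor ((Y \leftrightarrow Y) \land (\lnot W \land V)))).
  branch 1 (add F \lnot X):
    ○ open, literals {V=1, X=1, Y=1}.
  branch 2 (add T (W \lor (\lnot Z \lor ((Y \leftrightarrow Y) \land (\lnot W \land V))))):
    T (W \lor (\lnot Z \lor ((Y \leftrightarrow Y) \land (\lnot W \land V)))): β-rule — branch into T W  //  T (\lnot Z \lor ((Y \leftrightarrow Y) \land (\lnot W \land V))).
      branch 2.1 (add T W):
        ○ open, literals {V=1, W=1, Y=1}.
      branch 2.2 (add T (\lnot Z \lor ((Y \leftrightarrow Y) \land (\lnot W \land V)))):
        T (\lnot Z \lor ((Y \leftrightarrow Y) \land (\lnot W \land V))): β-rule — branch into T \lnot Z  //  T ((Y \leftrightarrow Y) \land (\lnot W \land V)).
          branch 2.2.1 (add T \lnot Z):
            ○ open, literals {V=1, Y=1, Z=0}.
          branch 2.2.2 (add T ((Y \leftrightarrow Y) \land (\lnot W \land V))):
            T ((Y \leftrightarrow Y) \land (\lnot W \land V)): α-rule — add T (Y \leftrightarrow Y), T (\lnot W \land V).
            T (\lnot W \land V): α-rule — add T \lnot W, T V.
            T (Y \leftrightarrow Y): β-rule — branch into T Y, T Y  //  F Y, F Y.
              branch 2.2.2.1 (add T Y, T Y):
                ○ open, literals {V=1, W=0, Y=1}.
              branch 2.2.2.2 (add F Y, F Y):
                × closes — contains both Y and \lnot Y.
1 branch closed, 4 open.
An open branch gives a countermodel: V=1, X=1, Y=1 (unmentioned atoms arbitrary); under it the original formula is false.

Not valid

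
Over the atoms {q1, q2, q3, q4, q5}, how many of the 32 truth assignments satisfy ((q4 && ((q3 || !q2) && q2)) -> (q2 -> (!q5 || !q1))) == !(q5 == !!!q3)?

Initial set: {(((q4 && ((q3 || !q2) && q2)) -> (q2 -> (!q5 || !q1))) == !(q5 == !!!q3))}.
(((q4 && ((q3 || !q2) && q2)) -> (q2 -> (!q5 || !q1))) == !(q5 == !!!q3)): β-rule — branch into ((q4 && ((q3 || !q2) && q2)) -> (q2 -> (!q5 || !q1))), !(q5 == !!!q3)  //  !((q4 && ((q3 || !q2) && q2)) -> (q2 -> (!q5 || !q1))), !!(q5 == !!!q3).
  branch 1 (add ((q4 && ((q3 || !q2) && q2)) -> (q2 -> (!q5 || !q1))), !(q5 == !!!q3)):
    ((q4 && ((q3 || !q2) && q2)) -> (q2 -> (!q5 || !q1))): β-rule — branch into !(q4 && ((q3 || !q2) && q2))  //  (q2 -> (!q5 || !q1)).
      branch 1.1 (add !(q4 && ((q3 || !q2) && q2))):
        !(q5 == !!!q3): β-rule — branch into q5, !!!!q3  //  !q5, !!!q3.
          branch 1.1.1 (add q5, !!!!q3):
            !!!!q3: drop double negation, giving !!q3.
            !(q4 && ((q3 || !q2) && q2)): β-rule — branch into !q4  //  !((q3 || !q2) && q2).
              branch 1.1.1.1 (add !q4):
                ○ open, literals {q3=T, q4=F, q5=T}.
              branch 1.1.1.2 (add !((q3 || !q2) && q2)):
                !((q3 || !q2) && q2): β-rule — branch into !(q3 || !q2)  //  !q2.
                  branch 1.1.1.2.1 (add !(q3 || !q2)):
                    !(q3 || !q2): α-rule — add !q3, !!q2.
                    × closes — contains both q3 and !q3.
                  branch 1.1.1.2.2 (add !q2):
                    ○ open, literals {q2=F, q3=T, q5=T}.
          branch 1.1.2 (add !q5, !!!q3):
            !!!q3: drop double negation, giving !q3.
            !(q4 && ((q3 || !q2) && q2)): β-rule — branch into !q4  //  !((q3 || !q2) && q2).
              branch 1.1.2.1 (add !q4):
                ○ open, literals {q3=F, q4=F, q5=F}.
              branch 1.1.2.2 (add !((q3 || !q2) && q2)):
                !((q3 || !q2) && q2): β-rule — branch into !(q3 || !q2)  //  !q2.
                  branch 1.1.2.2.1 (add !(q3 || !q2)):
                    !(q3 || !q2): α-rule — add !q3, !!q2.
                    ○ open, literals {q2=T, q3=F, q5=F}.
                  branch 1.1.2.2.2 (add !q2):
                    ○ open, literals {q2=F, q3=F, q5=F}.
      branch 1.2 (add (q2 -> (!q5 || !q1))):
        !(q5 == !!!q3): β-rule — branch into q5, !!!!q3  //  !q5, !!!q3.
          branch 1.2.1 (add q5, !!!!q3):
            !!!!q3: drop double negation, giving !!q3.
            (q2 -> (!q5 || !q1)): β-rule — branch into !q2  //  (!q5 || !q1).
              branch 1.2.1.1 (add !q2):
                ○ open, literals {q2=F, q3=T, q5=T}.
              branch 1.2.1.2 (add (!q5 || !q1)):
                (!q5 || !q1): β-rule — branch into !q5  //  !q1.
                  branch 1.2.1.2.1 (add !q5):
                    × closes — contains both q5 and !q5.
                  branch 1.2.1.2.2 (add !q1):
                    ○ open, literals {q1=F, q3=T, q5=T}.
          branch 1.2.2 (add !q5, !!!q3):
            !!!q3: drop double negation, giving !q3.
            (q2 -> (!q5 || !q1)): β-rule — branch into !q2  //  (!q5 || !q1).
              branch 1.2.2.1 (add !q2):
                ○ open, literals {q2=F, q3=F, q5=F}.
              branch 1.2.2.2 (add (!q5 || !q1)):
                (!q5 || !q1): β-rule — branch into !q5  //  !q1.
                  branch 1.2.2.2.1 (add !q5):
                    ○ open, literals {q3=F, q5=F}.
                  branch 1.2.2.2.2 (add !q1):
                    ○ open, literals {q1=F, q3=F, q5=F}.
  branch 2 (add !((q4 && ((q3 || !q2) && q2)) -> (q2 -> (!q5 || !q1))), !!(q5 == !!!q3)):
    !((q4 && ((q3 || !q2) && q2)) -> (q2 -> (!q5 || !q1))): α-rule — add (q4 && ((q3 || !q2) && q2)), !(q2 -> (!q5 || !q1)).
    (q4 && ((q3 || !q2) && q2)): α-rule — add q4, ((q3 || !q2) && q2).
    !(q2 -> (!q5 || !q1)): α-rule — add q2, !(!q5 || !q1).
    ((q3 || !q2) && q2): α-rule — add (q3 || !q2), q2.
    !(!q5 || !q1): α-rule — add !!q5, !!q1.
    !!(q5 == !!!q3): β-rule — branch into q5, !!!q3  //  !q5, !!!!q3.
      branch 2.1 (add q5, !!!q3):
        !!!q3: drop double negation, giving !q3.
        (q3 || !q2): β-rule — branch into q3  //  !q2.
          branch 2.1.1 (add q3):
            × closes — contains both q3 and !q3.
          branch 2.1.2 (add !q2):
            × closes — contains both q2 and !q2.
      branch 2.2 (add !q5, !!!!q3):
        × closes — contains both q5 and !q5.
5 branches closed, 10 open.
Each open branch fixes some atoms; the unmentioned ones are free. Counting distinct full assignments: branch {q3=T, q4=F, q5=T} (q1, q2) contributes 4 new; branch {q2=F, q3=T, q5=T} (q1, q4) contributes 2 new; branch {q3=F, q4=F, q5=F} (q1, q2) contributes 4 new; branch {q2=T, q3=F, q5=F} (q1, q4) contributes 2 new; branch {q2=F, q3=F, q5=F} (q1, q4) contributes 2 new; branch {q2=F, q3=T, q5=T} (q1, q4) contributes 0 new; branch {q1=F, q3=T, q5=T} (q2, q4) contributes 1 new; branch {q2=F, q3=F, q5=F} (q1, q4) contributes 0 new; branch {q3=F, q5=F} (q1, q2, q4) contributes 0 new; branch {q1=F, q3=F, q5=F} (q2, q4) contributes 0 new. Total: 15.

15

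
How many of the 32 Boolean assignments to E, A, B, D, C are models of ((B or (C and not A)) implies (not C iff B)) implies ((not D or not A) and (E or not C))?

Initial set: {(((B or (C and not A)) implies (not C iff B)) implies ((not D or not A) and (E or not C)))}.
(((B or (C and not A)) implies (not C iff B)) implies ((not D or not A) and (E or not C))): β-rule — branch into not ((B or (C and not A)) implies (not C iff B))  //  ((not D or not A) and (E or not C)).
  branch 1 (add not ((B or (C and not A)) implies (not C iff B))):
    not ((B or (C and not A)) implies (not C iff B)): α-rule — add (B or (C and not A)), not (not C iff B).
    (B or (C and not A)): β-rule — branch into B  //  (C and not A).
      branch 1.1 (add B):
        not (not C iff B): β-rule — branch into not C, not B  //  not not C, B.
          branch 1.1.1 (add not C, not B):
            × closes — contains both B and not B.
          branch 1.1.2 (add not not C, B):
            ○ open, literals {B=true, C=true}.
      branch 1.2 (add (C and not A)):
        (C and not A): α-rule — add C, not A.
        not (not C iff B): β-rule — branch into not C, not B  //  not not C, B.
          branch 1.2.1 (add not C, not B):
            × closes — contains both C and not C.
          branch 1.2.2 (add not not C, B):
            ○ open, literals {A=false, B=true, C=true}.
  branch 2 (add ((not D or not A) and (E or not C))):
    ((not D or not A) and (E or not C)): α-rule — add (not D or not A), (E or not C).
    (not D or not A): β-rule — branch into not D  //  not A.
      branch 2.1 (add not D):
        (E or not C): β-rule — branch into E  //  not C.
          branch 2.1.1 (add E):
            ○ open, literals {D=false, E=true}.
          branch 2.1.2 (add not C):
            ○ open, literals {C=false, D=false}.
      branch 2.2 (add not A):
        (E or not C): β-rule — branch into E  //  not C.
          branch 2.2.1 (add E):
            ○ open, literals {A=false, E=true}.
          branch 2.2.2 (add not C):
            ○ open, literals {A=false, C=false}.
2 branches closed, 6 open.
Each open branch fixes some atoms; the unmentioned ones are free. Counting distinct full assignments: branch {B=true, C=true} (E, A, D) contributes 8 new; branch {A=false, B=true, C=true} (E, D) contributes 0 new; branch {D=false, E=true} (A, B, C) contributes 6 new; branch {C=false, D=false} (E, A, B) contributes 4 new; branch {A=false, E=true} (B, D, C) contributes 3 new; branch {A=false, C=false} (E, B, D) contributes 2 new. Total: 23.

23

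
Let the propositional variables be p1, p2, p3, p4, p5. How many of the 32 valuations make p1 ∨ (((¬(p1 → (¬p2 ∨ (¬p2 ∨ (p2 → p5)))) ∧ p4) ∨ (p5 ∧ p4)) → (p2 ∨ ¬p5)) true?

30

Initial set: {(p1 ∨ (((¬(p1 → (¬p2 ∨ (¬p2 ∨ (p2 → p5)))) ∧ p4) ∨ (p5 ∧ p4)) → (p2 ∨ ¬p5)))}.
(p1 ∨ (((¬(p1 → (¬p2 ∨ (¬p2 ∨ (p2 → p5)))) ∧ p4) ∨ (p5 ∧ p4)) → (p2 ∨ ¬p5))): β-rule — branch into p1  //  (((¬(p1 → (¬p2 ∨ (¬p2 ∨ (p2 → p5)))) ∧ p4) ∨ (p5 ∧ p4)) → (p2 ∨ ¬p5)).
  branch 1 (add p1):
    ○ open, literals {p1=true}.
  branch 2 (add (((¬(p1 → (¬p2 ∨ (¬p2 ∨ (p2 → p5)))) ∧ p4) ∨ (p5 ∧ p4)) → (p2 ∨ ¬p5))):
    (((¬(p1 → (¬p2 ∨ (¬p2 ∨ (p2 → p5)))) ∧ p4) ∨ (p5 ∧ p4)) → (p2 ∨ ¬p5)): β-rule — branch into ¬((¬(p1 → (¬p2 ∨ (¬p2 ∨ (p2 → p5)))) ∧ p4) ∨ (p5 ∧ p4))  //  (p2 ∨ ¬p5).
      branch 2.1 (add ¬((¬(p1 → (¬p2 ∨ (¬p2 ∨ (p2 → p5)))) ∧ p4) ∨ (p5 ∧ p4))):
        ¬((¬(p1 → (¬p2 ∨ (¬p2 ∨ (p2 → p5)))) ∧ p4) ∨ (p5 ∧ p4)): α-rule — add ¬(¬(p1 → (¬p2 ∨ (¬p2 ∨ (p2 → p5)))) ∧ p4), ¬(p5 ∧ p4).
        ¬(¬(p1 → (¬p2 ∨ (¬p2 ∨ (p2 → p5)))) ∧ p4): β-rule — branch into ¬¬(p1 → (¬p2 ∨ (¬p2 ∨ (p2 → p5))))  //  ¬p4.
          branch 2.1.1 (add ¬¬(p1 → (¬p2 ∨ (¬p2 ∨ (p2 → p5))))):
            ¬(p5 ∧ p4): β-rule — branch into ¬p5  //  ¬p4.
              branch 2.1.1.1 (add ¬p5):
                ¬¬(p1 → (¬p2 ∨ (¬p2 ∨ (p2 → p5)))): β-rule — branch into ¬p1  //  (¬p2 ∨ (¬p2 ∨ (p2 → p5))).
                  branch 2.1.1.1.1 (add ¬p1):
                    ○ open, literals {p1=false, p5=false}.
                  branch 2.1.1.1.2 (add (¬p2 ∨ (¬p2 ∨ (p2 → p5)))):
                    (¬p2 ∨ (¬p2 ∨ (p2 → p5))): β-rule — branch into ¬p2  //  (¬p2 ∨ (p2 → p5)).
                      branch 2.1.1.1.2.1 (add ¬p2):
                        ○ open, literals {p2=false, p5=false}.
                      branch 2.1.1.1.2.2 (add (¬p2 ∨ (p2 → p5))):
                        (¬p2 ∨ (p2 → p5)): β-rule — branch into ¬p2  //  (p2 → p5).
                          branch 2.1.1.1.2.2.1 (add ¬p2):
                            ○ open, literals {p2=false, p5=false}.
                          branch 2.1.1.1.2.2.2 (add (p2 → p5)):
                            (p2 → p5): β-rule — branch into ¬p2  //  p5.
                              branch 2.1.1.1.2.2.2.1 (add ¬p2):
                                ○ open, literals {p2=false, p5=false}.
                              branch 2.1.1.1.2.2.2.2 (add p5):
                                × closes — contains both p5 and ¬p5.
              branch 2.1.1.2 (add ¬p4):
                ¬¬(p1 → (¬p2 ∨ (¬p2 ∨ (p2 → p5)))): β-rule — branch into ¬p1  //  (¬p2 ∨ (¬p2 ∨ (p2 → p5))).
                  branch 2.1.1.2.1 (add ¬p1):
                    ○ open, literals {p1=false, p4=false}.
                  branch 2.1.1.2.2 (add (¬p2 ∨ (¬p2 ∨ (p2 → p5)))):
                    (¬p2 ∨ (¬p2 ∨ (p2 → p5))): β-rule — branch into ¬p2  //  (¬p2 ∨ (p2 → p5)).
                      branch 2.1.1.2.2.1 (add ¬p2):
                        ○ open, literals {p2=false, p4=false}.
                      branch 2.1.1.2.2.2 (add (¬p2 ∨ (p2 → p5))):
                        (¬p2 ∨ (p2 → p5)): β-rule — branch into ¬p2  //  (p2 → p5).
                          branch 2.1.1.2.2.2.1 (add ¬p2):
                            ○ open, literals {p2=false, p4=false}.
                          branch 2.1.1.2.2.2.2 (add (p2 → p5)):
                            (p2 → p5): β-rule — branch into ¬p2  //  p5.
                              branch 2.1.1.2.2.2.2.1 (add ¬p2):
                                ○ open, literals {p2=false, p4=false}.
                              branch 2.1.1.2.2.2.2.2 (add p5):
                                ○ open, literals {p4=false, p5=true}.
          branch 2.1.2 (add ¬p4):
            ¬(p5 ∧ p4): β-rule — branch into ¬p5  //  ¬p4.
              branch 2.1.2.1 (add ¬p5):
                ○ open, literals {p4=false, p5=false}.
              branch 2.1.2.2 (add ¬p4):
                ○ open, literals {p4=false}.
      branch 2.2 (add (p2 ∨ ¬p5)):
        (p2 ∨ ¬p5): β-rule — branch into p2  //  ¬p5.
          branch 2.2.1 (add p2):
            ○ open, literals {p2=true}.
          branch 2.2.2 (add ¬p5):
            ○ open, literals {p5=false}.
1 branch closed, 14 open.
Each open branch fixes some atoms; the unmentioned ones are free. Counting distinct full assignments: branch {p1=true} (p2, p3, p4, p5) contributes 16 new; branch {p1=false, p5=false} (p2, p3, p4) contributes 8 new; branch {p2=false, p5=false} (p1, p3, p4) contributes 0 new; branch {p2=false, p5=false} (p1, p3, p4) contributes 0 new; branch {p2=false, p5=false} (p1, p3, p4) contributes 0 new; branch {p1=false, p4=false} (p2, p3, p5) contributes 4 new; branch {p2=false, p4=false} (p1, p3, p5) contributes 0 new; branch {p2=false, p4=false} (p1, p3, p5) contributes 0 new; branch {p2=false, p4=false} (p1, p3, p5) contributes 0 new; branch {p4=false, p5=true} (p1, p2, p3) contributes 0 new; branch {p4=false, p5=false} (p1, p2, p3) contributes 0 new; branch {p4=false} (p1, p2, p3, p5) contributes 0 new; branch {p2=true} (p1, p3, p4, p5) contributes 2 new; branch {p5=false} (p1, p2, p3, p4) contributes 0 new. Total: 30.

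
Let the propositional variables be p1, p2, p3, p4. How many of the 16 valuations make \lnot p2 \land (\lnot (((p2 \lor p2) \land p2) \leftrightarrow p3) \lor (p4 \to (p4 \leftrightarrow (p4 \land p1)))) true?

7

Initial set: {(\lnot p2 \land (\lnot (((p2 \lor p2) \land p2) \leftrightarrow p3) \lor (p4 \to (p4 \leftrightarrow (p4 \land p1)))))}.
(\lnot p2 \land (\lnot (((p2 \lor p2) \land p2) \leftrightarrow p3) \lor (p4 \to (p4 \leftrightarrow (p4 \land p1))))): α-rule — add \lnot p2, (\lnot (((p2 \lor p2) \land p2) \leftrightarrow p3) \lor (p4 \to (p4 \leftrightarrow (p4 \land p1)))).
(\lnot (((p2 \lor p2) \land p2) \leftrightarrow p3) \lor (p4 \to (p4 \leftrightarrow (p4 \land p1)))): β-rule — branch into \lnot (((p2 \lor p2) \land p2) \leftrightarrow p3)  //  (p4 \to (p4 \leftrightarrow (p4 \land p1))).
  branch 1 (add \lnot (((p2 \lor p2) \land p2) \leftrightarrow p3)):
    \lnot (((p2 \lor p2) \land p2) \leftrightarrow p3): β-rule — branch into ((p2 \lor p2) \land p2), \lnot p3  //  \lnot ((p2 \lor p2) \land p2), p3.
      branch 1.1 (add ((p2 \lor p2) \land p2), \lnot p3):
        ((p2 \lor p2) \land p2): α-rule — add (p2 \lor p2), p2.
        × closes — contains both p2 and \lnot p2.
      branch 1.2 (add \lnot ((p2 \lor p2) \land p2), p3):
        \lnot ((p2 \lor p2) \land p2): β-rule — branch into \lnot (p2 \lor p2)  //  \lnot p2.
          branch 1.2.1 (add \lnot (p2 \lor p2)):
            \lnot (p2 \lor p2): α-rule — add \lnot p2, \lnot p2.
            ○ open, literals {p2=0, p3=1}.
          branch 1.2.2 (add \lnot p2):
            ○ open, literals {p2=0, p3=1}.
  branch 2 (add (p4 \to (p4 \leftrightarrow (p4 \land p1)))):
    (p4 \to (p4 \leftrightarrow (p4 \land p1))): β-rule — branch into \lnot p4  //  (p4 \leftrightarrow (p4 \land p1)).
      branch 2.1 (add \lnot p4):
        ○ open, literals {p2=0, p4=0}.
      branch 2.2 (add (p4 \leftrightarrow (p4 \land p1))):
        (p4 \leftrightarrow (p4 \land p1)): β-rule — branch into p4, (p4 \land p1)  //  \lnot p4, \lnot (p4 \land p1).
          branch 2.2.1 (add p4, (p4 \land p1)):
            (p4 \land p1): α-rule — add p4, p1.
            ○ open, literals {p1=1, p2=0, p4=1}.
          branch 2.2.2 (add \lnot p4, \lnot (p4 \land p1)):
            \lnot (p4 \land p1): β-rule — branch into \lnot p4  //  \lnot p1.
              branch 2.2.2.1 (add \lnot p4):
                ○ open, literals {p2=0, p4=0}.
              branch 2.2.2.2 (add \lnot p1):
                ○ open, literals {p1=0, p2=0, p4=0}.
1 branch closed, 6 open.
Each open branch fixes some atoms; the unmentioned ones are free. Counting distinct full assignments: branch {p2=0, p3=1} (p1, p4) contributes 4 new; branch {p2=0, p3=1} (p1, p4) contributes 0 new; branch {p2=0, p4=0} (p1, p3) contributes 2 new; branch {p1=1, p2=0, p4=1} (p3) contributes 1 new; branch {p2=0, p4=0} (p1, p3) contributes 0 new; branch {p1=0, p2=0, p4=0} (p3) contributes 0 new. Total: 7.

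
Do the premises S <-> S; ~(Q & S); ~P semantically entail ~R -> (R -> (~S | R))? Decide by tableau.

Yes

Initial set: {(S <-> S); ~(Q & S); ~P; ~(~R -> (R -> (~S | R)))}.
~(~R -> (R -> (~S | R))): α-rule — add ~R, ~(R -> (~S | R)).
~(R -> (~S | R)): α-rule — add R, ~(~S | R).
× closes — contains both R and ~R.
All 1 branch closes.
Every branch closed, so the premises entail the conclusion.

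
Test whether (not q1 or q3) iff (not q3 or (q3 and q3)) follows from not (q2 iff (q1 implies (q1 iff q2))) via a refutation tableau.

Initial set: {not (q2 iff (q1 implies (q1 iff q2))); not ((not q1 or q3) iff (not q3 or (q3 and q3)))}.
not (q2 iff (q1 implies (q1 iff q2))): β-rule — branch into q2, not (q1 implies (q1 iff q2))  //  not q2, (q1 implies (q1 iff q2)).
  branch 1 (add q2, not (q1 implies (q1 iff q2))):
    not (q1 implies (q1 iff q2)): α-rule — add q1, not (q1 iff q2).
    not ((not q1 or q3) iff (not q3 or (q3 and q3))): β-rule — branch into (not q1 or q3), not (not q3 or (q3 and q3))  //  not (not q1 or q3), (not q3 or (q3 and q3)).
      branch 1.1 (add (not q1 or q3), not (not q3 or (q3 and q3))):
        not (not q3 or (q3 and q3)): α-rule — add not not q3, not (q3 and q3).
        not (q1 iff q2): β-rule — branch into q1, not q2  //  not q1, q2.
          branch 1.1.1 (add q1, not q2):
            × closes — contains both q2 and not q2.
          branch 1.1.2 (add not q1, q2):
            × closes — contains both q1 and not q1.
      branch 1.2 (add not (not q1 or q3), (not q3 or (q3 and q3))):
        not (not q1 or q3): α-rule — add not not q1, not q3.
        not (q1 iff q2): β-rule — branch into q1, not q2  //  not q1, q2.
          branch 1.2.1 (add q1, not q2):
            × closes — contains both q2 and not q2.
          branch 1.2.2 (add not q1, q2):
            × closes — contains both q1 and not q1.
  branch 2 (add not q2, (q1 implies (q1 iff q2))):
    not ((not q1 or q3) iff (not q3 or (q3 and q3))): β-rule — branch into (not q1 or q3), not (not q3 or (q3 and q3))  //  not (not q1 or q3), (not q3 or (q3 and q3)).
      branch 2.1 (add (not q1 or q3), not (not q3 or (q3 and q3))):
        not (not q3 or (q3 and q3)): α-rule — add not not q3, not (q3 and q3).
        (q1 implies (q1 iff q2)): β-rule — branch into not q1  //  (q1 iff q2).
          branch 2.1.1 (add not q1):
            (not q1 or q3): β-rule — branch into not q1  //  q3.
              branch 2.1.1.1 (add not q1):
                not (q3 and q3): β-rule — branch into not q3  //  not q3.
                  branch 2.1.1.1.1 (add not q3):
                    × closes — contains both q3 and not q3.
                  branch 2.1.1.1.2 (add not q3):
                    × closes — contains both q3 and not q3.
              branch 2.1.1.2 (add q3):
                not (q3 and q3): β-rule — branch into not q3  //  not q3.
                  branch 2.1.1.2.1 (add not q3):
                    × closes — contains both q3 and not q3.
                  branch 2.1.1.2.2 (add not q3):
                    × closes — contains both q3 and not q3.
          branch 2.1.2 (add (q1 iff q2)):
            (not q1 or q3): β-rule — branch into not q1  //  q3.
              branch 2.1.2.1 (add not q1):
                not (q3 and q3): β-rule — branch into not q3  //  not q3.
                  branch 2.1.2.1.1 (add not q3):
                    × closes — contains both q3 and not q3.
                  branch 2.1.2.1.2 (add not q3):
                    × closes — contains both q3 and not q3.
              branch 2.1.2.2 (add q3):
                not (q3 and q3): β-rule — branch into not q3  //  not q3.
                  branch 2.1.2.2.1 (add not q3):
                    × closes — contains both q3 and not q3.
                  branch 2.1.2.2.2 (add not q3):
                    × closes — contains both q3 and not q3.
      branch 2.2 (add not (not q1 or q3), (not q3 or (q3 and q3))):
        not (not q1 or q3): α-rule — add not not q1, not q3.
        (q1 implies (q1 iff q2)): β-rule — branch into not q1  //  (q1 iff q2).
          branch 2.2.1 (add not q1):
            × closes — contains both q1 and not q1.
          branch 2.2.2 (add (q1 iff q2)):
            (not q3 or (q3 and q3)): β-rule — branch into not q3  //  (q3 and q3).
              branch 2.2.2.1 (add not q3):
                (q1 iff q2): β-rule — branch into q1, q2  //  not q1, not q2.
                  branch 2.2.2.1.1 (add q1, q2):
                    × closes — contains both q2 and not q2.
                  branch 2.2.2.1.2 (add not q1, not q2):
                    × closes — contains both q1 and not q1.
              branch 2.2.2.2 (add (q3 and q3)):
                (q3 and q3): α-rule — add q3, q3.
                × closes — contains both q3 and not q3.
All 16 branches close.
Every branch closed, so the premises entail the conclusion.

Yes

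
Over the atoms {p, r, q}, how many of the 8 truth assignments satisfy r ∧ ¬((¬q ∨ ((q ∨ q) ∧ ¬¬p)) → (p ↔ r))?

Initial set: {T (r ∧ ¬((¬q ∨ ((q ∨ q) ∧ ¬¬p)) → (p ↔ r)))}.
T (r ∧ ¬((¬q ∨ ((q ∨ q) ∧ ¬¬p)) → (p ↔ r))): α-rule — add T r, T ¬((¬q ∨ ((q ∨ q) ∧ ¬¬p)) → (p ↔ r)).
T ¬((¬q ∨ ((q ∨ q) ∧ ¬¬p)) → (p ↔ r)): α-rule — add T (¬q ∨ ((q ∨ q) ∧ ¬¬p)), F (p ↔ r).
T (¬q ∨ ((q ∨ q) ∧ ¬¬p)): β-rule — branch into T ¬q  //  T ((q ∨ q) ∧ ¬¬p).
  branch 1 (add T ¬q):
    F (p ↔ r): β-rule — branch into T p, F r  //  F p, T r.
      branch 1.1 (add T p, F r):
        × closes — contains both r and ¬r.
      branch 1.2 (add F p, T r):
        ○ open, literals {p=false, q=false, r=true}.
  branch 2 (add T ((q ∨ q) ∧ ¬¬p)):
    T ((q ∨ q) ∧ ¬¬p): α-rule — add T (q ∨ q), T ¬¬p.
    T ¬¬p: drop double negation, giving T p.
    F (p ↔ r): β-rule — branch into T p, F r  //  F p, T r.
      branch 2.1 (add T p, F r):
        × closes — contains both r and ¬r.
      branch 2.2 (add F p, T r):
        × closes — contains both p and ¬p.
3 branches closed, 1 open.
Each open branch fixes some atoms; the unmentioned ones are free. Counting distinct full assignments: branch {p=false, q=false, r=true} (none free) contributes 1 new. Total: 1.

1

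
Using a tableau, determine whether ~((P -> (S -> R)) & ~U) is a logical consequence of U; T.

Yes

Initial set: {U; T; ~~((P -> (S -> R)) & ~U)}.
~~((P -> (S -> R)) & ~U): α-rule — add (P -> (S -> R)), ~U.
× closes — contains both U and ~U.
All 1 branch closes.
Every branch closed, so the premises entail the conclusion.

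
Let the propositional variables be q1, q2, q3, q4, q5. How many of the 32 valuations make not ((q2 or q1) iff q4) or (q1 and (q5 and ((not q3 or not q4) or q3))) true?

20

Initial set: {(not ((q2 or q1) iff q4) or (q1 and (q5 and ((not q3 or not q4) or q3))))}.
(not ((q2 or q1) iff q4) or (q1 and (q5 and ((not q3 or not q4) or q3)))): β-rule — branch into not ((q2 or q1) iff q4)  //  (q1 and (q5 and ((not q3 or not q4) or q3))).
  branch 1 (add not ((q2 or q1) iff q4)):
    not ((q2 or q1) iff q4): β-rule — branch into (q2 or q1), not q4  //  not (q2 or q1), q4.
      branch 1.1 (add (q2 or q1), not q4):
        (q2 or q1): β-rule — branch into q2  //  q1.
          branch 1.1.1 (add q2):
            ○ open, literals {q2=true, q4=false}.
          branch 1.1.2 (add q1):
            ○ open, literals {q1=true, q4=false}.
      branch 1.2 (add not (q2 or q1), q4):
        not (q2 or q1): α-rule — add not q2, not q1.
        ○ open, literals {q1=false, q2=false, q4=true}.
  branch 2 (add (q1 and (q5 and ((not q3 or not q4) or q3)))):
    (q1 and (q5 and ((not q3 or not q4) or q3))): α-rule — add q1, (q5 and ((not q3 or not q4) or q3)).
    (q5 and ((not q3 or not q4) or q3)): α-rule — add q5, ((not q3 or not q4) or q3).
    ((not q3 or not q4) or q3): β-rule — branch into (not q3 or not q4)  //  q3.
      branch 2.1 (add (not q3 or not q4)):
        (not q3 or not q4): β-rule — branch into not q3  //  not q4.
          branch 2.1.1 (add not q3):
            ○ open, literals {q1=true, q3=false, q5=true}.
          branch 2.1.2 (add not q4):
            ○ open, literals {q1=true, q4=false, q5=true}.
      branch 2.2 (add q3):
        ○ open, literals {q1=true, q3=true, q5=true}.
0 branches closed, 6 open.
Each open branch fixes some atoms; the unmentioned ones are free. Counting distinct full assignments: branch {q2=true, q4=false} (q1, q3, q5) contributes 8 new; branch {q1=true, q4=false} (q2, q3, q5) contributes 4 new; branch {q1=false, q2=false, q4=true} (q3, q5) contributes 4 new; branch {q1=true, q3=false, q5=true} (q2, q4) contributes 2 new; branch {q1=true, q4=false, q5=true} (q2, q3) contributes 0 new; branch {q1=true, q3=true, q5=true} (q2, q4) contributes 2 new. Total: 20.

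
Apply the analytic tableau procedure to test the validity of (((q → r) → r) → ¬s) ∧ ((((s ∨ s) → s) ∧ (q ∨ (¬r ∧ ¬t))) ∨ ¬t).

Assume the negation and expand:
Initial set: {¬((((q → r) → r) → ¬s) ∧ ((((s ∨ s) → s) ∧ (q ∨ (¬r ∧ ¬t))) ∨ ¬t))}.
¬((((q → r) → r) → ¬s) ∧ ((((s ∨ s) → s) ∧ (q ∨ (¬r ∧ ¬t))) ∨ ¬t)): β-rule — branch into ¬(((q → r) → r) → ¬s)  //  ¬((((s ∨ s) → s) ∧ (q ∨ (¬r ∧ ¬t))) ∨ ¬t).
  branch 1 (add ¬(((q → r) → r) → ¬s)):
    ¬(((q → r) → r) → ¬s): α-rule — add ((q → r) → r), ¬¬s.
    ((q → r) → r): β-rule — branch into ¬(q → r)  //  r.
      branch 1.1 (add ¬(q → r)):
        ¬(q → r): α-rule — add q, ¬r.
        ○ open, literals {q=T, r=F, s=T}.
      branch 1.2 (add r):
        ○ open, literals {r=T, s=T}.
  branch 2 (add ¬((((s ∨ s) → s) ∧ (q ∨ (¬r ∧ ¬t))) ∨ ¬t)):
    ¬((((s ∨ s) → s) ∧ (q ∨ (¬r ∧ ¬t))) ∨ ¬t): α-rule — add ¬(((s ∨ s) → s) ∧ (q ∨ (¬r ∧ ¬t))), ¬¬t.
    ¬(((s ∨ s) → s) ∧ (q ∨ (¬r ∧ ¬t))): β-rule — branch into ¬((s ∨ s) → s)  //  ¬(q ∨ (¬r ∧ ¬t)).
      branch 2.1 (add ¬((s ∨ s) → s)):
        ¬((s ∨ s) → s): α-rule — add (s ∨ s), ¬s.
        (s ∨ s): β-rule — branch into s  //  s.
          branch 2.1.1 (add s):
            × closes — contains both s and ¬s.
          branch 2.1.2 (add s):
            × closes — contains both s and ¬s.
      branch 2.2 (add ¬(q ∨ (¬r ∧ ¬t))):
        ¬(q ∨ (¬r ∧ ¬t)): α-rule — add ¬q, ¬(¬r ∧ ¬t).
        ¬(¬r ∧ ¬t): β-rule — branch into ¬¬r  //  ¬¬t.
          branch 2.2.1 (add ¬¬r):
            ○ open, literals {q=F, r=T, t=T}.
          branch 2.2.2 (add ¬¬t):
            ○ open, literals {q=F, t=T}.
2 branches closed, 4 open.
An open branch gives a countermodel: q=T, r=F, s=T (unmentioned atoms arbitrary); under it the original formula is false.

Not valid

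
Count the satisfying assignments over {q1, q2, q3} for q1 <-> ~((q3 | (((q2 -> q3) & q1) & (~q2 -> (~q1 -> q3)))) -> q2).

5

Initial set: {(q1 <-> ~((q3 | (((q2 -> q3) & q1) & (~q2 -> (~q1 -> q3)))) -> q2))}.
(q1 <-> ~((q3 | (((q2 -> q3) & q1) & (~q2 -> (~q1 -> q3)))) -> q2)): β-rule — branch into q1, ~((q3 | (((q2 -> q3) & q1) & (~q2 -> (~q1 -> q3)))) -> q2)  //  ~q1, ~~((q3 | (((q2 -> q3) & q1) & (~q2 -> (~q1 -> q3)))) -> q2).
  branch 1 (add q1, ~((q3 | (((q2 -> q3) & q1) & (~q2 -> (~q1 -> q3)))) -> q2)):
    ~((q3 | (((q2 -> q3) & q1) & (~q2 -> (~q1 -> q3)))) -> q2): α-rule — add (q3 | (((q2 -> q3) & q1) & (~q2 -> (~q1 -> q3)))), ~q2.
    (q3 | (((q2 -> q3) & q1) & (~q2 -> (~q1 -> q3)))): β-rule — branch into q3  //  (((q2 -> q3) & q1) & (~q2 -> (~q1 -> q3))).
      branch 1.1 (add q3):
        ○ open, literals {q1=T, q2=F, q3=T}.
      branch 1.2 (add (((q2 -> q3) & q1) & (~q2 -> (~q1 -> q3)))):
        (((q2 -> q3) & q1) & (~q2 -> (~q1 -> q3))): α-rule — add ((q2 -> q3) & q1), (~q2 -> (~q1 -> q3)).
        ((q2 -> q3) & q1): α-rule — add (q2 -> q3), q1.
        (~q2 -> (~q1 -> q3)): β-rule — branch into ~~q2  //  (~q1 -> q3).
          branch 1.2.1 (add ~~q2):
            × closes — contains both q2 and ~q2.
          branch 1.2.2 (add (~q1 -> q3)):
            (q2 -> q3): β-rule — branch into ~q2  //  q3.
              branch 1.2.2.1 (add ~q2):
                (~q1 -> q3): β-rule — branch into ~~q1  //  q3.
                  branch 1.2.2.1.1 (add ~~q1):
                    ○ open, literals {q1=T, q2=F}.
                  branch 1.2.2.1.2 (add q3):
                    ○ open, literals {q1=T, q2=F, q3=T}.
              branch 1.2.2.2 (add q3):
                (~q1 -> q3): β-rule — branch into ~~q1  //  q3.
                  branch 1.2.2.2.1 (add ~~q1):
                    ○ open, literals {q1=T, q2=F, q3=T}.
                  branch 1.2.2.2.2 (add q3):
                    ○ open, literals {q1=T, q2=F, q3=T}.
  branch 2 (add ~q1, ~~((q3 | (((q2 -> q3) & q1) & (~q2 -> (~q1 -> q3)))) -> q2)):
    ~~((q3 | (((q2 -> q3) & q1) & (~q2 -> (~q1 -> q3)))) -> q2): β-rule — branch into ~(q3 | (((q2 -> q3) & q1) & (~q2 -> (~q1 -> q3))))  //  q2.
      branch 2.1 (add ~(q3 | (((q2 -> q3) & q1) & (~q2 -> (~q1 -> q3))))):
        ~(q3 | (((q2 -> q3) & q1) & (~q2 -> (~q1 -> q3)))): α-rule — add ~q3, ~(((q2 -> q3) & q1) & (~q2 -> (~q1 -> q3))).
        ~(((q2 -> q3) & q1) & (~q2 -> (~q1 -> q3))): β-rule — branch into ~((q2 -> q3) & q1)  //  ~(~q2 -> (~q1 -> q3)).
          branch 2.1.1 (add ~((q2 -> q3) & q1)):
            ~((q2 -> q3) & q1): β-rule — branch into ~(q2 -> q3)  //  ~q1.
              branch 2.1.1.1 (add ~(q2 -> q3)):
                ~(q2 -> q3): α-rule — add q2, ~q3.
                ○ open, literals {q1=F, q2=T, q3=F}.
              branch 2.1.1.2 (add ~q1):
                ○ open, literals {q1=F, q3=F}.
          branch 2.1.2 (add ~(~q2 -> (~q1 -> q3))):
            ~(~q2 -> (~q1 -> q3)): α-rule — add ~q2, ~(~q1 -> q3).
            ~(~q1 -> q3): α-rule — add ~q1, ~q3.
            ○ open, literals {q1=F, q2=F, q3=F}.
      branch 2.2 (add q2):
        ○ open, literals {q1=F, q2=T}.
1 branch closed, 9 open.
Each open branch fixes some atoms; the unmentioned ones are free. Counting distinct full assignments: branch {q1=T, q2=F, q3=T} (none free) contributes 1 new; branch {q1=T, q2=F} (q3) contributes 1 new; branch {q1=T, q2=F, q3=T} (none free) contributes 0 new; branch {q1=T, q2=F, q3=T} (none free) contributes 0 new; branch {q1=T, q2=F, q3=T} (none free) contributes 0 new; branch {q1=F, q2=T, q3=F} (none free) contributes 1 new; branch {q1=F, q3=F} (q2) contributes 1 new; branch {q1=F, q2=F, q3=F} (none free) contributes 0 new; branch {q1=F, q2=T} (q3) contributes 1 new. Total: 5.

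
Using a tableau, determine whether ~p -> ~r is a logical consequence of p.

Yes

Initial set: {T p; F (~p -> ~r)}.
F (~p -> ~r): α-rule — add T ~p, F ~r.
× closes — contains both p and ~p.
All 1 branch closes.
Every branch closed, so the premises entail the conclusion.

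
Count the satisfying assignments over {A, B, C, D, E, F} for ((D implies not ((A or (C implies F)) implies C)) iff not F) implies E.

48

Initial set: {T (((D implies not ((A or (C implies F)) implies C)) iff not F) implies E)}.
T (((D implies not ((A or (C implies F)) implies C)) iff not F) implies E): β-rule — branch into F ((D implies not ((A or (C implies F)) implies C)) iff not F)  //  T E.
  branch 1 (add F ((D implies not ((A or (C implies F)) implies C)) iff not F)):
    F ((D implies not ((A or (C implies F)) implies C)) iff not F): β-rule — branch into T (D implies not ((A or (C implies F)) implies C)), F not F  //  F (D implies not ((A or (C implies F)) implies C)), T not F.
      branch 1.1 (add T (D implies not ((A or (C implies F)) implies C)), F not F):
        T (D implies not ((A or (C implies F)) implies C)): β-rule — branch into F D  //  T not ((A or (C implies F)) implies C).
          branch 1.1.1 (add F D):
            ○ open, literals {D=0, F=1}.
          branch 1.1.2 (add T not ((A or (C implies F)) implies C)):
            T not ((A or (C implies F)) implies C): α-rule — add T (A or (C implies F)), F C.
            T (A or (C implies F)): β-rule — branch into T A  //  T (C implies F).
              branch 1.1.2.1 (add T A):
                ○ open, literals {A=1, C=0, F=1}.
              branch 1.1.2.2 (add T (C implies F)):
                T (C implies F): β-rule — branch into F C  //  T F.
                  branch 1.1.2.2.1 (add F C):
                    ○ open, literals {C=0, F=1}.
                  branch 1.1.2.2.2 (add T F):
                    ○ open, literals {C=0, F=1}.
      branch 1.2 (add F (D implies not ((A or (C implies F)) implies C)), T not F):
        F (D implies not ((A or (C implies F)) implies C)): α-rule — add T D, F not ((A or (C implies F)) implies C).
        F not ((A or (C implies F)) implies C): β-rule — branch into F (A or (C implies F))  //  T C.
          branch 1.2.1 (add F (A or (C implies F))):
            F (A or (C implies F)): α-rule — add F A, F (C implies F).
            F (C implies F): α-rule — add T C, F F.
            ○ open, literals {A=0, C=1, D=1, F=0}.
          branch 1.2.2 (add T C):
            ○ open, literals {C=1, D=1, F=0}.
  branch 2 (add T E):
    ○ open, literals {E=1}.
0 branches closed, 7 open.
Each open branch fixes some atoms; the unmentioned ones are free. Counting distinct full assignments: branch {D=0, F=1} (A, B, C, E) contributes 16 new; branch {A=1, C=0, F=1} (B, D, E) contributes 4 new; branch {C=0, F=1} (A, B, D, E) contributes 4 new; branch {C=0, F=1} (A, B, D, E) contributes 0 new; branch {A=0, C=1, D=1, F=0} (B, E) contributes 4 new; branch {C=1, D=1, F=0} (A, B, E) contributes 4 new; branch {E=1} (A, B, C, D, F) contributes 16 new. Total: 48.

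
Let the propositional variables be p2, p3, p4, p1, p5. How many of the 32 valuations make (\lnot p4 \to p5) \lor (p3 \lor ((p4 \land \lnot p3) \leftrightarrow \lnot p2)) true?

Initial set: {((\lnot p4 \to p5) \lor (p3 \lor ((p4 \land \lnot p3) \leftrightarrow \lnot p2)))}.
((\lnot p4 \to p5) \lor (p3 \lor ((p4 \land \lnot p3) \leftrightarrow \lnot p2))): β-rule — branch into (\lnot p4 \to p5)  //  (p3 \lor ((p4 \land \lnot p3) \leftrightarrow \lnot p2)).
  branch 1 (add (\lnot p4 \to p5)):
    (\lnot p4 \to p5): β-rule — branch into \lnot \lnot p4  //  p5.
      branch 1.1 (add \lnot \lnot p4):
        ○ open, literals {p4=T}.
      branch 1.2 (add p5):
        ○ open, literals {p5=T}.
  branch 2 (add (p3 \lor ((p4 \land \lnot p3) \leftrightarrow \lnot p2))):
    (p3 \lor ((p4 \land \lnot p3) \leftrightarrow \lnot p2)): β-rule — branch into p3  //  ((p4 \land \lnot p3) \leftrightarrow \lnot p2).
      branch 2.1 (add p3):
        ○ open, literals {p3=T}.
      branch 2.2 (add ((p4 \land \lnot p3) \leftrightarrow \lnot p2)):
        ((p4 \land \lnot p3) \leftrightarrow \lnot p2): β-rule — branch into (p4 \land \lnot p3), \lnot p2  //  \lnot (p4 \land \lnot p3), \lnot \lnot p2.
          branch 2.2.1 (add (p4 \land \lnot p3), \lnot p2):
            (p4 \land \lnot p3): α-rule — add p4, \lnot p3.
            ○ open, literals {p2=F, p3=F, p4=T}.
          branch 2.2.2 (add \lnot (p4 \land \lnot p3), \lnot \lnot p2):
            \lnot (p4 \land \lnot p3): β-rule — branch into \lnot p4  //  \lnot \lnot p3.
              branch 2.2.2.1 (add \lnot p4):
                ○ open, literals {p2=T, p4=F}.
              branch 2.2.2.2 (add \lnot \lnot p3):
                ○ open, literals {p2=T, p3=T}.
0 branches closed, 6 open.
Each open branch fixes some atoms; the unmentioned ones are free. Counting distinct full assignments: branch {p4=T} (p2, p3, p1, p5) contributes 16 new; branch {p5=T} (p2, p3, p4, p1) contributes 8 new; branch {p3=T} (p2, p4, p1, p5) contributes 4 new; branch {p2=F, p3=F, p4=T} (p1, p5) contributes 0 new; branch {p2=T, p4=F} (p3, p1, p5) contributes 2 new; branch {p2=T, p3=T} (p4, p1, p5) contributes 0 new. Total: 30.

30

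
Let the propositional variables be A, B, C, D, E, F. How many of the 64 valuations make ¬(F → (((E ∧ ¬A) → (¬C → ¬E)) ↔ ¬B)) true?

Initial set: {¬(F → (((E ∧ ¬A) → (¬C → ¬E)) ↔ ¬B))}.
¬(F → (((E ∧ ¬A) → (¬C → ¬E)) ↔ ¬B)): α-rule — add F, ¬(((E ∧ ¬A) → (¬C → ¬E)) ↔ ¬B).
¬(((E ∧ ¬A) → (¬C → ¬E)) ↔ ¬B): β-rule — branch into ((E ∧ ¬A) → (¬C → ¬E)), ¬¬B  //  ¬((E ∧ ¬A) → (¬C → ¬E)), ¬B.
  branch 1 (add ((E ∧ ¬A) → (¬C → ¬E)), ¬¬B):
    ((E ∧ ¬A) → (¬C → ¬E)): β-rule — branch into ¬(E ∧ ¬A)  //  (¬C → ¬E).
      branch 1.1 (add ¬(E ∧ ¬A)):
        ¬(E ∧ ¬A): β-rule — branch into ¬E  //  ¬¬A.
          branch 1.1.1 (add ¬E):
            ○ open, literals {B=true, E=false, F=true}.
          branch 1.1.2 (add ¬¬A):
            ○ open, literals {A=true, B=true, F=true}.
      branch 1.2 (add (¬C → ¬E)):
        (¬C → ¬E): β-rule — branch into ¬¬C  //  ¬E.
          branch 1.2.1 (add ¬¬C):
            ○ open, literals {B=true, C=true, F=true}.
          branch 1.2.2 (add ¬E):
            ○ open, literals {B=true, E=false, F=true}.
  branch 2 (add ¬((E ∧ ¬A) → (¬C → ¬E)), ¬B):
    ¬((E ∧ ¬A) → (¬C → ¬E)): α-rule — add (E ∧ ¬A), ¬(¬C → ¬E).
    (E ∧ ¬A): α-rule — add E, ¬A.
    ¬(¬C → ¬E): α-rule — add ¬C, ¬¬E.
    ○ open, literals {A=false, B=false, C=false, E=true, F=true}.
0 branches closed, 5 open.
Each open branch fixes some atoms; the unmentioned ones are free. Counting distinct full assignments: branch {B=true, E=false, F=true} (A, C, D) contributes 8 new; branch {A=true, B=true, F=true} (C, D, E) contributes 4 new; branch {B=true, C=true, F=true} (A, D, E) contributes 2 new; branch {B=true, E=false, F=true} (A, C, D) contributes 0 new; branch {A=false, B=false, C=false, E=true, F=true} (D) contributes 2 new. Total: 16.

16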